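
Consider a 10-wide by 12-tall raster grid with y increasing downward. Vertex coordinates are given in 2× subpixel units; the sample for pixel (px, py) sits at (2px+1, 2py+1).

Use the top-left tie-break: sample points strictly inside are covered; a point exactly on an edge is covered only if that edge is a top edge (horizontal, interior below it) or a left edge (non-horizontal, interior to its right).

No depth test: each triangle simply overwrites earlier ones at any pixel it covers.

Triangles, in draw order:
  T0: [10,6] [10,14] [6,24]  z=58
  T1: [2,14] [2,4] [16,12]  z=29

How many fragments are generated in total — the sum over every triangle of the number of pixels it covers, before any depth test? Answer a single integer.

T0:
  2·area = 32
  edge (10, 6)→(10, 14): d=(0,8) right/bottom  bias=-1
  edge (10, 14)→(6, 24): d=(-4,10) right/bottom  bias=-1
  edge (6, 24)→(10, 6): d=(4,-18) top-left  bias=+0
    (4,5)@(9, 11): e=[8,22,2] → #
    (5,5)@(11, 11): e=[-8,2,38] → ·
    (4,6)@(9, 13): e=[8,14,10] → #
    (5,6)@(11, 13): e=[-8,-6,46] → ·
    (4,7)@(9, 15): e=[8,6,18] → #
    (5,7)@(11, 15): e=[-8,-14,54] → ·
    (4,8)@(9, 17): e=[8,-2,26] → ·
    (3,10)@(7, 21): e=[24,2,6] → #
    (4,10)@(9, 21): e=[8,-18,42] → ·
    (3,11)@(7, 23): e=[24,-6,14] → ·
  covered (4 px):
    · · · · · · · · · ·
    · · · · · · · · · ·
    · · · · · · · · · ·
    · · · · · · · · · ·
    · · · · · · · · · ·
    · · · · # · · · · ·
    · · · · # · · · · ·
    · · · · # · · · · ·
    · · · · · · · · · ·
    · · · · · · · · · ·
    · · · # · · · · · ·
    · · · · · · · · · ·
T1:
  2·area = 140
  edge (2, 14)→(2, 4): d=(0,-10) top-left  bias=+0
  edge (2, 4)→(16, 12): d=(14,8) right/bottom  bias=-1
  edge (16, 12)→(2, 14): d=(-14,2) right/bottom  bias=-1
    (1,2)@(3, 5): e=[10,6,124] → #
    (2,2)@(5, 5): e=[30,-10,120] → ·
    (1,3)@(3, 7): e=[10,34,96] → #
    (2,3)@(5, 7): e=[30,18,92] → #
    (3,3)@(7, 7): e=[50,2,88] → #
    (4,3)@(9, 7): e=[70,-14,84] → ·
    (1,4)@(3, 9): e=[10,62,68] → #
    (4,4)@(9, 9): e=[70,14,56] → #
    (5,4)@(11, 9): e=[90,-2,52] → ·
    (1,5)@(3, 11): e=[10,90,40] → #
    (5,5)@(11, 11): e=[90,26,24] → #
    (6,5)@(13, 11): e=[110,10,20] → #
    (4,6)@(9, 13): e=[70,70,0] → ·  [on edge]
  covered (17 px):
    · · · · · · · · · ·
    · · · · · · · · · ·
    · # · · · · · · · ·
    · # # # · · · · · ·
    · # # # # · · · · ·
    · # # # # # # · · ·
    · # # # · · · · · ·
    · · · · · · · · · ·
    · · · · · · · · · ·
    · · · · · · · · · ·
    · · · · · · · · · ·
    · · · · · · · · · ·

Answer: 21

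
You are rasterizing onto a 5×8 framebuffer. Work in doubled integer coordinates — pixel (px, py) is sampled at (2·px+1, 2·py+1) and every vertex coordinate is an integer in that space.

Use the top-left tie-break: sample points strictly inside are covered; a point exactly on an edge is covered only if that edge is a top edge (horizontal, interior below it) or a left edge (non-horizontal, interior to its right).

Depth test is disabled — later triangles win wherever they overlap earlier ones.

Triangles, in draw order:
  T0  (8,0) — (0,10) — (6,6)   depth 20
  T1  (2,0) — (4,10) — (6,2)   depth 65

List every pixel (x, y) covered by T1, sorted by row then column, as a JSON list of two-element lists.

T0:
  2·area = 28  (B↔C swapped to make it positive)
  edge (8, 0)→(6, 6): d=(-2,6) right/bottom  bias=-1
  edge (6, 6)→(0, 10): d=(-6,4) right/bottom  bias=-1
  edge (0, 10)→(8, 0): d=(8,-10) top-left  bias=+0
    (3,1)@(7, 3): e=[0,14,14] → .  [on edge]
    (2,2)@(5, 5): e=[8,10,10] → X
    (3,2)@(7, 5): e=[-4,2,30] → .
    (1,3)@(3, 7): e=[16,6,6] → X
    (2,3)@(5, 7): e=[4,-2,26] → .
    (0,4)@(1, 9): e=[24,2,2] → X
    (1,4)@(3, 9): e=[12,-6,22] → .
    (2,4)@(5, 9): e=[0,-14,42] → .  [on edge]
    (0,5)@(1, 11): e=[20,-10,18] → .
    (1,7)@(3, 15): e=[0,-42,70] → .  [on edge]
  covered (3 px):
    . . . . .
    . . . . .
    . . X . .
    . X . . .
    X . . . .
    . . . . .
    . . . . .
    . . . . .
T1:
  2·area = 36  (B↔C swapped to make it positive)
  edge (2, 0)→(6, 2): d=(4,2) right/bottom  bias=-1
  edge (6, 2)→(4, 10): d=(-2,8) right/bottom  bias=-1
  edge (4, 10)→(2, 0): d=(-2,-10) top-left  bias=+0
    (1,0)@(3, 1): e=[2,26,8] → X
    (2,0)@(5, 1): e=[-2,10,28] → .
    (1,1)@(3, 3): e=[10,22,4] → X
    (2,1)@(5, 3): e=[6,6,24] → X
    (3,1)@(7, 3): e=[2,-10,44] → .
    (1,2)@(3, 5): e=[18,18,0] → X  [on edge]
    (3,2)@(7, 5): e=[10,-14,40] → .
    (1,3)@(3, 7): e=[26,14,-4] → .
    (2,3)@(5, 7): e=[22,-2,16] → .
    (2,7)@(5, 15): e=[54,-18,0] → .  [on edge]
  covered (5 px):
    . X . . .
    . X X . .
    . X X . .
    . . . . .
    . . . . .
    . . . . .
    . . . . .
    . . . . .

Final: [[1,0],[1,1],[2,1],[1,2],[2,2]]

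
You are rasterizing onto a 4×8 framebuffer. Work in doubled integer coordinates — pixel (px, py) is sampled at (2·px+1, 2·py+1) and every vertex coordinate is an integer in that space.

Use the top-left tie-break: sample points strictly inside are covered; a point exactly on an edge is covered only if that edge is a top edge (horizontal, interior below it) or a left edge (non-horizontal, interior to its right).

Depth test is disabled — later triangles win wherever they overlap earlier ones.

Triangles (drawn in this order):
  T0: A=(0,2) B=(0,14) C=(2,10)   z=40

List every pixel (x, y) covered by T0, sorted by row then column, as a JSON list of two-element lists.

T0:
  2·area = 24  (B↔C swapped to make it positive)
  edge (0, 2)→(2, 10): d=(2,8) right/bottom  bias=-1
  edge (2, 10)→(0, 14): d=(-2,4) right/bottom  bias=-1
  edge (0, 14)→(0, 2): d=(0,-12) top-left  bias=+0
    (0,3)@(1, 7): e=[2,10,12] → #
    (1,3)@(3, 7): e=[-14,2,36] → ·
    (0,4)@(1, 9): e=[6,6,12] → #
    (1,4)@(3, 9): e=[-10,-2,36] → ·
    (0,5)@(1, 11): e=[10,2,12] → #
    (1,5)@(3, 11): e=[-6,-6,36] → ·
    (0,6)@(1, 13): e=[14,-2,12] → ·
  covered (3 px):
    · · · ·
    · · · ·
    · · · ·
    # · · ·
    # · · ·
    # · · ·
    · · · ·
    · · · ·

Final: [[0,3],[0,4],[0,5]]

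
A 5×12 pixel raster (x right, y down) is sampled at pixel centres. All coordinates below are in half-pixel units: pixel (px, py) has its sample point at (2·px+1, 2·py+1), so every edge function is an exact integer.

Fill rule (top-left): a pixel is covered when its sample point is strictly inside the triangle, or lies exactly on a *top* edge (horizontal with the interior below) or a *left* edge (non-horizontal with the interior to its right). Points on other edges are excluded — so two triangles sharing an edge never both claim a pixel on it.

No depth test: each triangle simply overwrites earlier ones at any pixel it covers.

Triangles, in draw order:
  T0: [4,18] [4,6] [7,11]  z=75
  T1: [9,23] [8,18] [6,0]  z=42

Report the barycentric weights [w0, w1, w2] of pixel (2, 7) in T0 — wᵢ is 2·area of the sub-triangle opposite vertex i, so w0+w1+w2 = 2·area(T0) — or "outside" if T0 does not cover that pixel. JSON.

T0:
  2·area = 36
  edge (4, 18)→(4, 6): d=(0,-12) top-left  bias=+0
  edge (4, 6)→(7, 11): d=(3,5) right/bottom  bias=-1
  edge (7, 11)→(4, 18): d=(-3,7) right/bottom  bias=-1
    (0,0)@(1, 1): e=[-36,0,72] → .  [on edge]
    (2,4)@(5, 9): e=[12,4,20] → X
    (3,4)@(7, 9): e=[36,-6,6] → .
    (2,5)@(5, 11): e=[12,10,14] → X
    (3,5)@(7, 11): e=[36,0,0] → .  [on edge]
    (2,6)@(5, 13): e=[12,16,8] → X
    (3,6)@(7, 13): e=[36,6,-6] → .
    (2,7)@(5, 15): e=[12,22,2] → X
    (3,7)@(7, 15): e=[36,12,-12] → .
    (2,8)@(5, 17): e=[12,28,-4] → .
  covered (4 px):
    . . . . .
    . . . . .
    . . . . .
    . . . . .
    . . X . .
    . . X . .
    . . X . .
    . . X . .
    . . . . .
    . . . . .
    . . . . .
    . . . . .
T1:
  2·area = 8
  edge (9, 23)→(8, 18): d=(-1,-5) top-left  bias=+0
  edge (8, 18)→(6, 0): d=(-2,-18) top-left  bias=+0
  edge (6, 0)→(9, 23): d=(3,23) right/bottom  bias=-1
    (2,1)@(5, 3): e=[0,-24,32] → .  [on edge]
    (3,4)@(7, 9): e=[4,0,4] → X  [on edge]
    (4,4)@(9, 9): e=[14,36,-42] → .
    (3,5)@(7, 11): e=[2,-4,10] → .
    (3,6)@(7, 13): e=[0,-8,16] → .  [on edge]
    (4,11)@(9, 23): e=[0,8,0] → .  [on edge]
  covered (1 px):
    . . . . .
    . . . . .
    . . . . .
    . . . . .
    . . . X .
    . . . . .
    . . . . .
    . . . . .
    . . . . .
    . . . . .
    . . . . .
    . . . . .

Result: [22,2,12]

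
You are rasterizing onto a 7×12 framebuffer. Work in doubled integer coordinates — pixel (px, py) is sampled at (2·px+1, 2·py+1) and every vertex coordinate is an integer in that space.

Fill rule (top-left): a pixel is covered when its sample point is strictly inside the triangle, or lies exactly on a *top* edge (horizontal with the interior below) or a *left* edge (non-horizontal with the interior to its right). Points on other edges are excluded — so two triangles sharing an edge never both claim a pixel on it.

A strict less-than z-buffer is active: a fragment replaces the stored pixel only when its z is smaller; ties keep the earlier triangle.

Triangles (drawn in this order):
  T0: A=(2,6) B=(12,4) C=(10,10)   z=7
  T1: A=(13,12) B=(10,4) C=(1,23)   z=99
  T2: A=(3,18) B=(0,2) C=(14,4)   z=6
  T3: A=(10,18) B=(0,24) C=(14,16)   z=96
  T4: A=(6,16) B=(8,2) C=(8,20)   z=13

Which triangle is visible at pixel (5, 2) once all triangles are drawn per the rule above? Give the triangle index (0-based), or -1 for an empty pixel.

T0:
  2·area = 56
  edge (2, 6)→(12, 4): d=(10,-2) top-left  bias=+0
  edge (12, 4)→(10, 10): d=(-2,6) right/bottom  bias=-1
  edge (10, 10)→(2, 6): d=(-8,-4) top-left  bias=+0
    (6,0)@(13, 1): e=[-28,0,84] → .  [on edge]
    (3,2)@(7, 5): e=[0,28,28] → X  [on edge]
    (4,2)@(9, 5): e=[4,16,36] → X
    (5,2)@(11, 5): e=[8,4,44] → X
    (6,2)@(13, 5): e=[12,-8,52] → .
    (2,3)@(5, 7): e=[16,36,4] → X
    (5,3)@(11, 7): e=[28,0,28] → .  [on edge]
    (2,4)@(5, 9): e=[36,32,-12] → .
    (3,4)@(7, 9): e=[40,20,-4] → .
    (4,4)@(9, 9): e=[44,8,4] → X
    (5,4)@(11, 9): e=[48,-4,12] → .
    (4,5)@(9, 11): e=[64,4,-12] → .
    (4,6)@(9, 13): e=[84,0,-28] → .  [on edge]
    (3,9)@(7, 19): e=[140,0,-84] → .  [on edge]
  covered (7 px):
    . . . . . . .
    . . . . . . .
    . . . X X X .
    . . X X X . .
    . . . . X . .
    . . . . . . .
    . . . . . . .
    . . . . . . .
    . . . . . . .
    . . . . . . .
    . . . . . . .
    . . . . . . .
T1:
  2·area = 129  (B↔C swapped to make it positive)
  edge (13, 12)→(1, 23): d=(-12,11) right/bottom  bias=-1
  edge (1, 23)→(10, 4): d=(9,-19) top-left  bias=+0
  edge (10, 4)→(13, 12): d=(3,8) right/bottom  bias=-1
    (4,3)@(9, 7): e=[104,8,17] → X
    (5,3)@(11, 7): e=[82,46,1] → X
    (6,3)@(13, 7): e=[60,84,-15] → .
    (4,4)@(9, 9): e=[80,26,23] → X
    (6,4)@(13, 9): e=[36,102,-9] → .
    (3,5)@(7, 11): e=[78,6,45] → X
    (6,5)@(13, 11): e=[12,120,-3] → .
    (3,6)@(7, 13): e=[54,24,51] → X
    (6,6)@(13, 13): e=[-12,138,3] → .
    (2,7)@(5, 15): e=[52,4,73] → X
    (5,7)@(11, 15): e=[-14,118,25] → .
    (2,8)@(5, 17): e=[28,22,79] → X
    (0,11)@(1, 23): e=[0,0,129] → .  [on edge]
  covered (18 px):
    . . . . . . .
    . . . . . . .
    . . . . . . .
    . . . . X X .
    . . . . X X .
    . . . X X X .
    . . . X X X .
    . . X X X . .
    . . X X . . .
    . X X . . . .
    . X . . . . .
    . . . . . . .
T2:
  2·area = 218
  edge (3, 18)→(0, 2): d=(-3,-16) top-left  bias=+0
  edge (0, 2)→(14, 4): d=(14,2) right/bottom  bias=-1
  edge (14, 4)→(3, 18): d=(-11,14) right/bottom  bias=-1
    (0,1)@(1, 3): e=[13,12,193] → X
    (1,1)@(3, 3): e=[45,8,165] → X
    (2,1)@(5, 3): e=[77,4,137] → X
    (3,1)@(7, 3): e=[109,0,109] → .  [on edge]
    (0,2)@(1, 5): e=[7,40,171] → X
    (3,2)@(7, 5): e=[103,28,87] → X
    (4,2)@(9, 5): e=[135,24,59] → X
    (5,2)@(11, 5): e=[167,20,31] → X
    (6,2)@(13, 5): e=[199,16,3] → X
    (0,3)@(1, 7): e=[1,68,149] → X
    (6,3)@(13, 7): e=[193,44,-19] → .
    (0,4)@(1, 9): e=[-5,96,127] → .
  covered (28 px):
    . . . . . . .
    X X X . . . .
    X X X X X X X
    X X X X X X .
    . X X X X . .
    . X X X . . .
    . X X . . . .
    . X X . . . .
    . X . . . . .
    . . . . . . .
    . . . . . . .
    . . . . . . .
T3:
  2·area = 4  (B↔C swapped to make it positive)
  edge (10, 18)→(14, 16): d=(4,-2) top-left  bias=+0
  edge (14, 16)→(0, 24): d=(-14,8) right/bottom  bias=-1
  edge (0, 24)→(10, 18): d=(10,-6) top-left  bias=+0
    (2,10)@(5, 21): e=[2,2,0] → X  [on edge]
    (3,10)@(7, 21): e=[6,-14,12] → .
    (2,11)@(5, 23): e=[10,-26,20] → .
  covered (1 px):
    . . . . . . .
    . . . . . . .
    . . . . . . .
    . . . . . . .
    . . . . . . .
    . . . . . . .
    . . . . . . .
    . . . . . . .
    . . . . . . .
    . . . . . . .
    . . X . . . .
    . . . . . . .
T4:
  2·area = 36
  edge (6, 16)→(8, 2): d=(2,-14) top-left  bias=+0
  edge (8, 2)→(8, 20): d=(0,18) right/bottom  bias=-1
  edge (8, 20)→(6, 16): d=(-2,-4) top-left  bias=+0
    (3,4)@(7, 9): e=[0,18,18] → X  [on edge]
    (4,4)@(9, 9): e=[28,-18,26] → .
    (3,5)@(7, 11): e=[4,18,14] → X
    (4,5)@(9, 11): e=[32,-18,22] → .
    (3,6)@(7, 13): e=[8,18,10] → X
    (4,6)@(9, 13): e=[36,-18,18] → .
    (3,7)@(7, 15): e=[12,18,6] → X
    (4,7)@(9, 15): e=[40,-18,14] → .
    (3,8)@(7, 17): e=[16,18,2] → X
    (4,8)@(9, 17): e=[44,-18,10] → .
    (3,9)@(7, 19): e=[20,18,-2] → .
    (2,11)@(5, 23): e=[0,54,-18] → .  [on edge]
  covered (5 px):
    . . . . . . .
    . . . . . . .
    . . . . . . .
    . . . . . . .
    . . . X . . .
    . . . X . . .
    . . . X . . .
    . . . X . . .
    . . . X . . .
    . . . . . . .
    . . . . . . .
    . . . . . . .

Z-buffer (winner per pixel, '.' = empty):
  . . . . . . .
  2 2 2 . . . .
  2 2 2 2 2 2 2
  2 2 2 2 2 2 .
  . 2 2 2 2 1 .
  . 2 2 2 1 1 .
  . 2 2 4 1 1 .
  . 2 2 4 1 . .
  . 2 1 4 . . .
  . 1 1 . . . .
  . 1 3 . . . .
  . . . . . . .

Final: 2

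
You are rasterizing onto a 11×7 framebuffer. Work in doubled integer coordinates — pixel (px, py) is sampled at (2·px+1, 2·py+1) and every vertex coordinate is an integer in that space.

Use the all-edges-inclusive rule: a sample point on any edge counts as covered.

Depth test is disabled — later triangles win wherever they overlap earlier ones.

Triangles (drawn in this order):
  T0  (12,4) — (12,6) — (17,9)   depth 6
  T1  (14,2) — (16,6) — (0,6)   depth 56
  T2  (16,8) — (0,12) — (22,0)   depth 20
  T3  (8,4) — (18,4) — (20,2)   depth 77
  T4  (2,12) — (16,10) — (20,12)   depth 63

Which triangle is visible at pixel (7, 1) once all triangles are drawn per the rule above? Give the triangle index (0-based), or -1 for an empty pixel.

T0:
  2·area = 10  (B↔C swapped to make it positive)
  edge (12, 4)→(17, 9): d=(5,5) inclusive
  edge (17, 9)→(12, 6): d=(-5,-3) inclusive
  edge (12, 6)→(12, 4): d=(0,-2) inclusive
    (4,0)@(9, 1): e=[0,16,-6] → ·  [on edge]
    (3,1)@(7, 3): e=[20,0,-10] → ·  [on edge]
    (5,1)@(11, 3): e=[0,12,-2] → ·  [on edge]
    (6,2)@(13, 5): e=[0,8,2] → █  [on edge]
    (7,2)@(15, 5): e=[-10,14,6] → ·
    (6,3)@(13, 7): e=[10,-2,2] → ·
    (7,3)@(15, 7): e=[0,4,6] → █  [on edge]
    (8,3)@(17, 7): e=[-10,10,10] → ·
    (7,4)@(15, 9): e=[10,-6,6] → ·
    (8,4)@(17, 9): e=[0,0,10] → █  [on edge]
    (9,4)@(19, 9): e=[-10,6,14] → ·
    (8,5)@(17, 11): e=[10,-10,10] → ·
    (9,5)@(19, 11): e=[0,-4,14] → ·  [on edge]
    (10,6)@(21, 13): e=[0,-8,18] → ·  [on edge]
  covered (3 px):
    · · · · · · · · · · ·
    · · · · · · · · · · ·
    · · · · · · █ · · · ·
    · · · · · · · █ · · ·
    · · · · · · · · █ · ·
    · · · · · · · · · · ·
    · · · · · · · · · · ·
T1:
  2·area = 64
  edge (14, 2)→(16, 6): d=(2,4) inclusive
  edge (16, 6)→(0, 6): d=(-16,0) inclusive
  edge (0, 6)→(14, 2): d=(14,-4) inclusive
    (5,1)@(11, 3): e=[14,48,2] → █
    (6,1)@(13, 3): e=[6,48,10] → █
    (7,1)@(15, 3): e=[-2,48,18] → ·
    (2,2)@(5, 5): e=[42,16,6] → █
    (3,2)@(7, 5): e=[34,16,14] → █
    (4,2)@(9, 5): e=[26,16,22] → █
    (7,2)@(15, 5): e=[2,16,46] → █
    (8,2)@(17, 5): e=[-6,16,54] → ·
    (2,3)@(5, 7): e=[46,-16,34] → ·
    (3,3)@(7, 7): e=[38,-16,42] → ·
    (4,3)@(9, 7): e=[30,-16,50] → ·
    (5,3)@(11, 7): e=[22,-16,58] → ·
  covered (8 px):
    · · · · · · · · · · ·
    · · · · · █ █ · · · ·
    · · █ █ █ █ █ █ · · ·
    · · · · · · · · · · ·
    · · · · · · · · · · ·
    · · · · · · · · · · ·
    · · · · · · · · · · ·
T2:
  2·area = 104
  edge (16, 8)→(0, 12): d=(-16,4) inclusive
  edge (0, 12)→(22, 0): d=(22,-12) inclusive
  edge (22, 0)→(16, 8): d=(-6,8) inclusive
    (10,0)@(21, 1): e=[92,10,2] → █
    (8,1)@(17, 3): e=[76,6,22] → █
    (9,1)@(19, 3): e=[68,30,6] → █
    (10,1)@(21, 3): e=[60,54,-10] → ·
    (6,2)@(13, 5): e=[60,2,42] → █
    (7,2)@(15, 5): e=[52,26,26] → █
    (9,2)@(19, 5): e=[36,74,-6] → ·
    (5,3)@(11, 7): e=[36,22,46] → █
    (8,3)@(17, 7): e=[12,94,-2] → ·
    (3,4)@(7, 9): e=[20,18,66] → █
    (4,4)@(9, 9): e=[12,42,50] → █
    (6,4)@(13, 9): e=[-4,90,18] → ·
  covered (13 px):
    · · · · · · · · · · █
    · · · · · · · · █ █ ·
    · · · · · · █ █ █ · ·
    · · · · · █ █ █ · · ·
    · · · █ █ █ · · · · ·
    · █ · · · · · · · · ·
    · · · · · · · · · · ·
T3:
  2·area = 20  (B↔C swapped to make it positive)
  edge (8, 4)→(20, 2): d=(12,-2) inclusive
  edge (20, 2)→(18, 4): d=(-2,2) inclusive
  edge (18, 4)→(8, 4): d=(-10,0) inclusive
    (10,0)@(21, 1): e=[-10,0,30] → ·  [on edge]
    (7,1)@(15, 3): e=[2,8,10] → █
    (8,1)@(17, 3): e=[6,4,10] → █
    (9,1)@(19, 3): e=[10,0,10] → █  [on edge]
    (10,1)@(21, 3): e=[14,-4,10] → ·
    (7,2)@(15, 5): e=[26,4,-10] → ·
    (8,2)@(17, 5): e=[30,0,-10] → ·  [on edge]
    (9,2)@(19, 5): e=[34,-4,-10] → ·
    (7,3)@(15, 7): e=[50,0,-30] → ·  [on edge]
    (6,4)@(13, 9): e=[70,0,-50] → ·  [on edge]
    (5,5)@(11, 11): e=[90,0,-70] → ·  [on edge]
    (4,6)@(9, 13): e=[110,0,-90] → ·  [on edge]
  covered (3 px):
    · · · · · · · · · · ·
    · · · · · · · █ █ █ ·
    · · · · · · · · · · ·
    · · · · · · · · · · ·
    · · · · · · · · · · ·
    · · · · · · · · · · ·
    · · · · · · · · · · ·
T4:
  2·area = 36
  edge (2, 12)→(16, 10): d=(14,-2) inclusive
  edge (16, 10)→(20, 12): d=(4,2) inclusive
  edge (20, 12)→(2, 12): d=(-18,0) inclusive
    (4,5)@(9, 11): e=[0,18,18] → █  [on edge]
    (5,5)@(11, 11): e=[4,14,18] → █
    (6,5)@(13, 11): e=[8,10,18] → █
    (7,5)@(15, 11): e=[12,6,18] → █
    (8,5)@(17, 11): e=[16,2,18] → █
    (9,5)@(19, 11): e=[20,-2,18] → ·
    (4,6)@(9, 13): e=[28,26,-18] → ·
    (5,6)@(11, 13): e=[32,22,-18] → ·
    (6,6)@(13, 13): e=[36,18,-18] → ·
    (7,6)@(15, 13): e=[40,14,-18] → ·
    (8,6)@(17, 13): e=[44,10,-18] → ·
  covered (5 px):
    · · · · · · · · · · ·
    · · · · · · · · · · ·
    · · · · · · · · · · ·
    · · · · · · · · · · ·
    · · · · · · · · · · ·
    · · · · █ █ █ █ █ · ·
    · · · · · · · · · · ·

Z-buffer (winner per pixel, '.' = empty):
  . . . . . . . . . . 2
  . . . . . 1 1 3 3 3 .
  . . 1 1 1 1 2 2 2 . .
  . . . . . 2 2 2 . . .
  . . . 2 2 2 . . 0 . .
  . 2 . . 4 4 4 4 4 . .
  . . . . . . . . . . .

Answer: 3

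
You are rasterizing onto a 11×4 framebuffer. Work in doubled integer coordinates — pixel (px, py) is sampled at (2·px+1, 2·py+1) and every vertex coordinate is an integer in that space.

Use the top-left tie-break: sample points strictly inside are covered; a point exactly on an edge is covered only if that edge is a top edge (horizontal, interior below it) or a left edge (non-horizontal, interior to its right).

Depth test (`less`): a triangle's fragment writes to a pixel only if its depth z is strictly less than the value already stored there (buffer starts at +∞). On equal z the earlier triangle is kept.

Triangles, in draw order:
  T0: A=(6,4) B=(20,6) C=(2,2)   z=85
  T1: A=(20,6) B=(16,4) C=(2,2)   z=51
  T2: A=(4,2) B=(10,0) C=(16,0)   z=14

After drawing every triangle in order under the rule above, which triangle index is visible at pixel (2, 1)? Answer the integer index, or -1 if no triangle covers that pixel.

T0:
  2·area = 20  (B↔C swapped to make it positive)
  edge (6, 4)→(2, 2): d=(-4,-2) top-left  bias=+0
  edge (2, 2)→(20, 6): d=(18,4) right/bottom  bias=-1
  edge (20, 6)→(6, 4): d=(-14,-2) top-left  bias=+0
    (2,1)@(5, 3): e=[2,6,12] → #
    (3,1)@(7, 3): e=[6,-2,16] → ·
    (2,2)@(5, 5): e=[-6,42,-16] → ·
    (6,2)@(13, 5): e=[10,10,0] → #  [on edge]
    (7,2)@(15, 5): e=[14,2,4] → #
    (8,2)@(17, 5): e=[18,-6,8] → ·
    (6,3)@(13, 7): e=[2,46,-28] → ·
    (7,3)@(15, 7): e=[6,38,-24] → ·
  covered (3 px):
    · · · · · · · · · · ·
    · · # · · · · · · · ·
    · · · · · · # # · · ·
    · · · · · · · · · · ·
T1:
  2·area = 20  (B↔C swapped to make it positive)
  edge (20, 6)→(2, 2): d=(-18,-4) top-left  bias=+0
  edge (2, 2)→(16, 4): d=(14,2) right/bottom  bias=-1
  edge (16, 4)→(20, 6): d=(4,2) right/bottom  bias=-1
    (3,1)@(7, 3): e=[2,4,14] → #
    (4,1)@(9, 3): e=[10,0,10] → ·  [on edge]
    (3,2)@(7, 5): e=[-34,32,22] → ·
    (8,2)@(17, 5): e=[6,12,2] → #
    (9,2)@(19, 5): e=[14,8,-2] → ·
    (8,3)@(17, 7): e=[-30,40,10] → ·
  covered (2 px):
    · · · · · · · · · · ·
    · · · # · · · · · · ·
    · · · · · · · · # · ·
    · · · · · · · · · · ·
T2:
  2·area = 12
  edge (4, 2)→(10, 0): d=(6,-2) top-left  bias=+0
  edge (10, 0)→(16, 0): d=(6,0) top-left  bias=+0
  edge (16, 0)→(4, 2): d=(-12,2) right/bottom  bias=-1
    (3,0)@(7, 1): e=[0,6,6] → #  [on edge]
    (4,0)@(9, 1): e=[4,6,2] → #
    (5,0)@(11, 1): e=[8,6,-2] → ·
    (0,1)@(1, 3): e=[0,18,-6] → ·  [on edge]
    (3,1)@(7, 3): e=[12,18,-18] → ·
    (4,1)@(9, 3): e=[16,18,-22] → ·
  covered (2 px):
    · · · # # · · · · · ·
    · · · · · · · · · · ·
    · · · · · · · · · · ·
    · · · · · · · · · · ·

Z-buffer (winner per pixel, '.' = empty):
  . . . 2 2 . . . . . .
  . . 0 1 . . . . . . .
  . . . . . . 0 0 1 . .
  . . . . . . . . . . .

Result: 0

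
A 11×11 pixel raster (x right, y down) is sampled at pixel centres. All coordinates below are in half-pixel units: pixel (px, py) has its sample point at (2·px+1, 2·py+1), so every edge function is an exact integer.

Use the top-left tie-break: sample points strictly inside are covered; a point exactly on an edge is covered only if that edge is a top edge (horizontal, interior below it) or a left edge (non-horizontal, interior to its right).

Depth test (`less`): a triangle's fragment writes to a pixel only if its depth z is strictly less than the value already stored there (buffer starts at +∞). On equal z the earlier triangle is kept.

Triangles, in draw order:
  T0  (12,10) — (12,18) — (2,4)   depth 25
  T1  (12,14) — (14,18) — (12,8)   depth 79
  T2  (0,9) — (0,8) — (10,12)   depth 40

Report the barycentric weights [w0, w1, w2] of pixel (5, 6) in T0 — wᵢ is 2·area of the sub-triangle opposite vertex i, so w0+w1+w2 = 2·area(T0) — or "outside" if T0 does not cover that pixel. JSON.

T0:
  2·area = 80
  edge (12, 10)→(12, 18): d=(0,8) right/bottom  bias=-1
  edge (12, 18)→(2, 4): d=(-10,-14) top-left  bias=+0
  edge (2, 4)→(12, 10): d=(10,6) right/bottom  bias=-1
    (1,2)@(3, 5): e=[72,4,4] → █
    (2,2)@(5, 5): e=[56,32,-8] → ·
    (1,3)@(3, 7): e=[72,-16,24] → ·
    (2,3)@(5, 7): e=[56,12,12] → █
    (3,3)@(7, 7): e=[40,40,0] → ·  [on edge]
    (2,4)@(5, 9): e=[56,-8,32] → ·
    (3,4)@(7, 9): e=[40,20,20] → █
    (4,4)@(9, 9): e=[24,48,8] → █
    (5,4)@(11, 9): e=[8,76,-4] → ·
    (3,5)@(7, 11): e=[40,0,40] → █  [on edge]
    (5,5)@(11, 11): e=[8,56,16] → █
    (6,5)@(13, 11): e=[-8,84,4] → ·
    (8,6)@(17, 13): e=[-40,120,0] → ·  [on edge]
  covered (10 px):
    · · · · · · · · · · ·
    · · · · · · · · · · ·
    · █ · · · · · · · · ·
    · · █ · · · · · · · ·
    · · · █ █ · · · · · ·
    · · · █ █ █ · · · · ·
    · · · · █ █ · · · · ·
    · · · · · █ · · · · ·
    · · · · · · · · · · ·
    · · · · · · · · · · ·
    · · · · · · · · · · ·
T1:
  2·area = 12  (B↔C swapped to make it positive)
  edge (12, 14)→(12, 8): d=(0,-6) top-left  bias=+0
  edge (12, 8)→(14, 18): d=(2,10) right/bottom  bias=-1
  edge (14, 18)→(12, 14): d=(-2,-4) top-left  bias=+0
    (5,1)@(11, 3): e=[-6,0,18] → ·  [on edge]
    (6,6)@(13, 13): e=[6,0,6] → ·  [on edge]
    (6,7)@(13, 15): e=[6,4,2] → █
    (7,7)@(15, 15): e=[18,-16,10] → ·
    (6,8)@(13, 17): e=[6,8,-2] → ·
  covered (1 px):
    · · · · · · · · · · ·
    · · · · · · · · · · ·
    · · · · · · · · · · ·
    · · · · · · · · · · ·
    · · · · · · · · · · ·
    · · · · · · · · · · ·
    · · · · · · · · · · ·
    · · · · · · █ · · · ·
    · · · · · · · · · · ·
    · · · · · · · · · · ·
    · · · · · · · · · · ·
T2:
  2·area = 10
  edge (0, 9)→(0, 8): d=(0,-1) top-left  bias=+0
  edge (0, 8)→(10, 12): d=(10,4) right/bottom  bias=-1
  edge (10, 12)→(0, 9): d=(-10,-3) top-left  bias=+0
    (0,4)@(1, 9): e=[1,6,3] → █
    (1,4)@(3, 9): e=[3,-2,9] → ·
    (0,5)@(1, 11): e=[1,26,-17] → ·
    (3,5)@(7, 11): e=[7,2,1] → █
    (4,5)@(9, 11): e=[9,-6,7] → ·
    (3,6)@(7, 13): e=[7,22,-19] → ·
  covered (2 px):
    · · · · · · · · · · ·
    · · · · · · · · · · ·
    · · · · · · · · · · ·
    · · · · · · · · · · ·
    █ · · · · · · · · · ·
    · · · █ · · · · · · ·
    · · · · · · · · · · ·
    · · · · · · · · · · ·
    · · · · · · · · · · ·
    · · · · · · · · · · ·
    · · · · · · · · · · ·

Answer: [36,36,8]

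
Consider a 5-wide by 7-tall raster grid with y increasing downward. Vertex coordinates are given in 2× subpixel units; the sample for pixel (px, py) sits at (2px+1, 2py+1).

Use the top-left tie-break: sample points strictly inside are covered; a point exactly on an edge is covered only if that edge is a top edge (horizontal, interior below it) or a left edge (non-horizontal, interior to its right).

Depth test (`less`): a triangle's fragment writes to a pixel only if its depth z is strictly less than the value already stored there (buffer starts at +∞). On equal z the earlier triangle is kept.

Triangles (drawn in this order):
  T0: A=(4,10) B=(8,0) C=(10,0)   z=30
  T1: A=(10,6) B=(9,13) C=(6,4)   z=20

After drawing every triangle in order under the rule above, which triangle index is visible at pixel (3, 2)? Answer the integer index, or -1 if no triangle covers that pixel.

T0:
  2·area = 20
  edge (4, 10)→(8, 0): d=(4,-10) top-left  bias=+0
  edge (8, 0)→(10, 0): d=(2,0) top-left  bias=+0
  edge (10, 0)→(4, 10): d=(-6,10) right/bottom  bias=-1
    (4,0)@(9, 1): e=[14,2,4] → █
    (3,1)@(7, 3): e=[2,6,12] → █
    (4,1)@(9, 3): e=[22,6,-8] → ·
    (3,2)@(7, 5): e=[10,10,0] → ·  [on edge]
  covered (2 px):
    · · · · █
    · · · █ ·
    · · · · ·
    · · · · ·
    · · · · ·
    · · · · ·
    · · · · ·
T1:
  2·area = 30
  edge (10, 6)→(9, 13): d=(-1,7) right/bottom  bias=-1
  edge (9, 13)→(6, 4): d=(-3,-9) top-left  bias=+0
  edge (6, 4)→(10, 6): d=(4,2) right/bottom  bias=-1
    (2,0)@(5, 1): e=[40,0,-10] → ·  [on edge]
    (3,2)@(7, 5): e=[22,6,2] → █
    (4,2)@(9, 5): e=[8,24,-2] → ·
    (3,3)@(7, 7): e=[20,0,10] → █  [on edge]
    (4,3)@(9, 7): e=[6,18,6] → █
    (3,4)@(7, 9): e=[18,-6,18] → ·
    (4,4)@(9, 9): e=[4,12,14] → █
    (4,5)@(9, 11): e=[2,6,22] → █
    (4,6)@(9, 13): e=[0,0,30] → ·  [on edge]
  covered (5 px):
    · · · · ·
    · · · · ·
    · · · █ ·
    · · · █ █
    · · · · █
    · · · · █
    · · · · ·

Z-buffer (winner per pixel, '.' = empty):
  . . . . 0
  . . . 0 .
  . . . 1 .
  . . . 1 1
  . . . . 1
  . . . . 1
  . . . . .

Answer: 1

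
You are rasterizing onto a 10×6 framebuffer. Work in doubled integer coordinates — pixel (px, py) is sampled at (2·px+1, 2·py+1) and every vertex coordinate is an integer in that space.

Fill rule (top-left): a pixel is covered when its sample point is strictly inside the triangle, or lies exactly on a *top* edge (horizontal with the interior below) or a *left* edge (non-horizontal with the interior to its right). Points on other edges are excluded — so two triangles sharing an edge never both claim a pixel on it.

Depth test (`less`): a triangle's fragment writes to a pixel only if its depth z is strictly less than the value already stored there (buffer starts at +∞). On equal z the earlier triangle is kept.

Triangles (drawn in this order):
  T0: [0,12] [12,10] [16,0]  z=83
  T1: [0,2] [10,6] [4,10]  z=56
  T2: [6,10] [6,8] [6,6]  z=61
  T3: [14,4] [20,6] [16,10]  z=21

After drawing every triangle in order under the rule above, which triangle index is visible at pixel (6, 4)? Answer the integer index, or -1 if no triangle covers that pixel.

T0:
  2·area = 112  (B↔C swapped to make it positive)
  edge (0, 12)→(16, 0): d=(16,-12) top-left  bias=+0
  edge (16, 0)→(12, 10): d=(-4,10) right/bottom  bias=-1
  edge (12, 10)→(0, 12): d=(-12,2) right/bottom  bias=-1
    (7,0)@(15, 1): e=[4,6,102] → #
    (8,0)@(17, 1): e=[28,-14,98] → ·
    (6,1)@(13, 3): e=[12,18,82] → #
    (7,1)@(15, 3): e=[36,-2,78] → ·
    (5,2)@(11, 5): e=[20,30,62] → #
    (7,2)@(15, 5): e=[68,-10,54] → ·
    (3,3)@(7, 7): e=[4,62,46] → #
    (4,3)@(9, 7): e=[28,42,42] → #
    (7,3)@(15, 7): e=[100,-18,30] → ·
    (2,4)@(5, 9): e=[12,74,26] → #
    (6,4)@(13, 9): e=[108,-6,10] → ·
    (1,5)@(3, 11): e=[20,86,6] → #
  covered (14 px):
    · · · · · · · # · ·
    · · · · · · # · · ·
    · · · · · # # · · ·
    · · · # # # # · · ·
    · · # # # # · · · ·
    · # # · · · · · · ·
T1:
  2·area = 64
  edge (0, 2)→(10, 6): d=(10,4) right/bottom  bias=-1
  edge (10, 6)→(4, 10): d=(-6,4) right/bottom  bias=-1
  edge (4, 10)→(0, 2): d=(-4,-8) top-left  bias=+0
    (0,1)@(1, 3): e=[6,54,4] → #
    (1,1)@(3, 3): e=[-2,46,20] → ·
    (0,2)@(1, 5): e=[26,42,-4] → ·
    (1,2)@(3, 5): e=[18,34,12] → #
    (2,2)@(5, 5): e=[10,26,28] → #
    (3,2)@(7, 5): e=[2,18,44] → #
    (4,2)@(9, 5): e=[-6,10,60] → ·
    (1,3)@(3, 7): e=[38,22,4] → #
    (4,3)@(9, 7): e=[14,-2,52] → ·
    (1,4)@(3, 9): e=[58,10,-4] → ·
    (2,4)@(5, 9): e=[50,2,12] → #
    (3,4)@(7, 9): e=[42,-6,28] → ·
  covered (8 px):
    · · · · · · · · · ·
    # · · · · · · · · ·
    · # # # · · · · · ·
    · # # # · · · · · ·
    · · # · · · · · · ·
    · · · · · · · · · ·
T2:
  degenerate (2·area = 0) — covers nothing
T3:
  2·area = 32
  edge (14, 4)→(20, 6): d=(6,2) right/bottom  bias=-1
  edge (20, 6)→(16, 10): d=(-4,4) right/bottom  bias=-1
  edge (16, 10)→(14, 4): d=(-2,-6) top-left  bias=+0
    (2,0)@(5, 1): e=[0,80,-48] → ·  [on edge]
    (6,0)@(13, 1): e=[-16,48,0] → ·  [on edge]
    (5,1)@(11, 3): e=[0,48,-16] → ·  [on edge]
    (7,2)@(15, 5): e=[4,24,4] → #
    (8,2)@(17, 5): e=[0,16,16] → ·  [on edge]
    (7,3)@(15, 7): e=[16,16,0] → #  [on edge]
    (8,3)@(17, 7): e=[12,8,12] → #
    (9,3)@(19, 7): e=[8,0,24] → ·  [on edge]
    (7,4)@(15, 9): e=[28,8,-4] → ·
    (8,4)@(17, 9): e=[24,0,8] → ·  [on edge]
    (7,5)@(15, 11): e=[40,0,-8] → ·  [on edge]
  covered (3 px):
    · · · · · · · · · ·
    · · · · · · · · · ·
    · · · · · · · # · ·
    · · · · · · · # # ·
    · · · · · · · · · ·
    · · · · · · · · · ·

Z-buffer (winner per pixel, '.' = empty):
  . . . . . . . 0 . .
  1 . . . . . 0 . . .
  . 1 1 1 . 0 0 3 . .
  . 1 1 1 0 0 0 3 3 .
  . . 1 0 0 0 . . . .
  . 0 0 . . . . . . .

Answer: -1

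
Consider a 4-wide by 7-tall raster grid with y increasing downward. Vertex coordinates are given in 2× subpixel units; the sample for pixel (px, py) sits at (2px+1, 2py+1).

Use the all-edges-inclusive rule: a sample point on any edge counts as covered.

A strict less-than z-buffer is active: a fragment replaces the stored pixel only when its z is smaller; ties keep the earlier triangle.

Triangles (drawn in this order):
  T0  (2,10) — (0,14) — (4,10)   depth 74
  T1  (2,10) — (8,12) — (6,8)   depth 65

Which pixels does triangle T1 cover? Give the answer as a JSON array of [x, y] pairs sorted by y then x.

T0:
  2·area = 8  (B↔C swapped to make it positive)
  edge (2, 10)→(4, 10): d=(2,0) inclusive
  edge (4, 10)→(0, 14): d=(-4,4) inclusive
  edge (0, 14)→(2, 10): d=(2,-4) inclusive
    (3,3)@(7, 7): e=[-6,0,14] → ·  [on edge]
    (2,4)@(5, 9): e=[-2,0,10] → ·  [on edge]
    (1,5)@(3, 11): e=[2,0,6] → #  [on edge]
    (2,5)@(5, 11): e=[2,-8,14] → ·
    (0,6)@(1, 13): e=[6,0,2] → #  [on edge]
    (1,6)@(3, 13): e=[6,-8,10] → ·
  covered (2 px):
    · · · ·
    · · · ·
    · · · ·
    · · · ·
    · · · ·
    · # · ·
    # · · ·
T1:
  2·area = 20  (B↔C swapped to make it positive)
  edge (2, 10)→(6, 8): d=(4,-2) inclusive
  edge (6, 8)→(8, 12): d=(2,4) inclusive
  edge (8, 12)→(2, 10): d=(-6,-2) inclusive
    (2,4)@(5, 9): e=[2,6,12] → #
    (3,4)@(7, 9): e=[6,-2,16] → ·
    (2,5)@(5, 11): e=[10,10,0] → #  [on edge]
    (3,5)@(7, 11): e=[14,2,4] → #
    (2,6)@(5, 13): e=[18,14,-12] → ·
    (3,6)@(7, 13): e=[22,6,-8] → ·
  covered (3 px):
    · · · ·
    · · · ·
    · · · ·
    · · · ·
    · · # ·
    · · # #
    · · · ·

Final: [[2,4],[2,5],[3,5]]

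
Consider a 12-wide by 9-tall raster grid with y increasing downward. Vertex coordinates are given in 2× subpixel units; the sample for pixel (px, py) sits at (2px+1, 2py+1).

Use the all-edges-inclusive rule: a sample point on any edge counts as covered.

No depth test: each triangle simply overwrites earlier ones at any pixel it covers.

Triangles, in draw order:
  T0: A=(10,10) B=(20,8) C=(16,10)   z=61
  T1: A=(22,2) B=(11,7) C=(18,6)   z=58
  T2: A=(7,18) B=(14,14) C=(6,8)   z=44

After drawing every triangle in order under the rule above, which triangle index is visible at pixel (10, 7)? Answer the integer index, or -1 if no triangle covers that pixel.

T0:
  2·area = 12
  edge (10, 10)→(20, 8): d=(10,-2) inclusive
  edge (20, 8)→(16, 10): d=(-4,2) inclusive
  edge (16, 10)→(10, 10): d=(-6,0) inclusive
    (7,4)@(15, 9): e=[0,6,6] → █  [on edge]
    (8,4)@(17, 9): e=[4,2,6] → █
    (9,4)@(19, 9): e=[8,-2,6] → ·
    (2,5)@(5, 11): e=[0,18,-6] → ·  [on edge]
    (7,5)@(15, 11): e=[20,-2,-6] → ·
    (8,5)@(17, 11): e=[24,-6,-6] → ·
  covered (2 px):
    · · · · · · · · · · · ·
    · · · · · · · · · · · ·
    · · · · · · · · · · · ·
    · · · · · · · · · · · ·
    · · · · · · · █ █ · · ·
    · · · · · · · · · · · ·
    · · · · · · · · · · · ·
    · · · · · · · · · · · ·
    · · · · · · · · · · · ·
T1:
  2·area = 24  (B↔C swapped to make it positive)
  edge (22, 2)→(18, 6): d=(-4,4) inclusive
  edge (18, 6)→(11, 7): d=(-7,1) inclusive
  edge (11, 7)→(22, 2): d=(11,-5) inclusive
    (11,0)@(23, 1): e=[0,30,-6] → ·  [on edge]
    (10,1)@(21, 3): e=[0,18,6] → █  [on edge]
    (11,1)@(23, 3): e=[-8,16,16] → ·
    (8,2)@(17, 5): e=[8,8,8] → █
    (9,2)@(19, 5): e=[0,6,18] → █  [on edge]
    (10,2)@(21, 5): e=[-8,4,28] → ·
    (5,3)@(11, 7): e=[24,0,0] → █  [on edge]
    (6,3)@(13, 7): e=[16,-2,10] → ·
    (8,3)@(17, 7): e=[0,-6,30] → ·  [on edge]
    (9,3)@(19, 7): e=[-8,-8,40] → ·
    (5,4)@(11, 9): e=[16,-14,22] → ·
    (7,4)@(15, 9): e=[0,-18,42] → ·  [on edge]
    (6,5)@(13, 11): e=[0,-30,54] → ·  [on edge]
    (5,6)@(11, 13): e=[0,-42,66] → ·  [on edge]
    (4,7)@(9, 15): e=[0,-54,78] → ·  [on edge]
    (3,8)@(7, 17): e=[0,-66,90] → ·  [on edge]
  covered (4 px):
    · · · · · · · · · · · ·
    · · · · · · · · · · █ ·
    · · · · · · · · █ █ · ·
    · · · · · █ · · · · · ·
    · · · · · · · · · · · ·
    · · · · · · · · · · · ·
    · · · · · · · · · · · ·
    · · · · · · · · · · · ·
    · · · · · · · · · · · ·
T2:
  2·area = 74  (B↔C swapped to make it positive)
  edge (7, 18)→(6, 8): d=(-1,-10) inclusive
  edge (6, 8)→(14, 14): d=(8,6) inclusive
  edge (14, 14)→(7, 18): d=(-7,4) inclusive
    (3,4)@(7, 9): e=[9,2,63] → █
    (4,4)@(9, 9): e=[29,-10,55] → ·
    (3,5)@(7, 11): e=[7,18,49] → █
    (4,5)@(9, 11): e=[27,6,41] → █
    (5,5)@(11, 11): e=[47,-6,33] → ·
    (3,6)@(7, 13): e=[5,34,35] → █
    (5,6)@(11, 13): e=[45,10,19] → █
    (6,6)@(13, 13): e=[65,-2,11] → ·
    (3,7)@(7, 15): e=[3,50,21] → █
    (6,7)@(13, 15): e=[63,14,-3] → ·
    (3,8)@(7, 17): e=[1,66,7] → █
    (4,8)@(9, 17): e=[21,54,-1] → ·
  covered (10 px):
    · · · · · · · · · · · ·
    · · · · · · · · · · · ·
    · · · · · · · · · · · ·
    · · · · · · · · · · · ·
    · · · █ · · · · · · · ·
    · · · █ █ · · · · · · ·
    · · · █ █ █ · · · · · ·
    · · · █ █ █ · · · · · ·
    · · · █ · · · · · · · ·

Z-buffer (winner per pixel, '.' = empty):
  . . . . . . . . . . . .
  . . . . . . . . . . 1 .
  . . . . . . . . 1 1 . .
  . . . . . 1 . . . . . .
  . . . 2 . . . 0 0 . . .
  . . . 2 2 . . . . . . .
  . . . 2 2 2 . . . . . .
  . . . 2 2 2 . . . . . .
  . . . 2 . . . . . . . .

Final: -1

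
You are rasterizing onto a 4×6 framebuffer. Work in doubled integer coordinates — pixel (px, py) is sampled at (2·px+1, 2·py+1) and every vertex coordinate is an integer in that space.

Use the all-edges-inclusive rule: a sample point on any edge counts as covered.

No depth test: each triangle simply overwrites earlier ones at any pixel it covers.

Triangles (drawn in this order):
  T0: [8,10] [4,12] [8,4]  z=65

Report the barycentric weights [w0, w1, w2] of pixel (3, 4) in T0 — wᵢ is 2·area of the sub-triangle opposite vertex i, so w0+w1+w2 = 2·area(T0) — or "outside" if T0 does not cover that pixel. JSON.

T0:
  2·area = 24
  edge (8, 10)→(4, 12): d=(-4,2) inclusive
  edge (4, 12)→(8, 4): d=(4,-8) inclusive
  edge (8, 4)→(8, 10): d=(0,6) inclusive
    (3,3)@(7, 7): e=[14,4,6] → █
    (3,4)@(7, 9): e=[6,12,6] → █
    (2,5)@(5, 11): e=[2,4,18] → █
    (3,5)@(7, 11): e=[-2,20,6] → ·
  covered (3 px):
    · · · ·
    · · · ·
    · · · ·
    · · · █
    · · · █
    · · █ ·

Answer: [12,6,6]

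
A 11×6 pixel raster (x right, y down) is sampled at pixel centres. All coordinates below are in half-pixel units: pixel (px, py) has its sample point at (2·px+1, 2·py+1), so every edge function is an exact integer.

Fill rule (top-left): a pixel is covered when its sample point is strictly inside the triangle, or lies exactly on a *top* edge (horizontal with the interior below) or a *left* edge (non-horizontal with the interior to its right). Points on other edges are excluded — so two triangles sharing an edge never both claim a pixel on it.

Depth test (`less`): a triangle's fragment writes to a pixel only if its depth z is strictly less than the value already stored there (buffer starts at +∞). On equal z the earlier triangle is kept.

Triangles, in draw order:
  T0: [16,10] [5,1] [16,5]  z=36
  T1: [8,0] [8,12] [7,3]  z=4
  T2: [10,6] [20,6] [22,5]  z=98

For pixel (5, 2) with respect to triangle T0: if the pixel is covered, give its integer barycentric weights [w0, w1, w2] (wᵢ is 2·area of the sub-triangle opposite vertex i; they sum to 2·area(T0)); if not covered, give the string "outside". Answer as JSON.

T0:
  2·area = 55
  edge (16, 10)→(5, 1): d=(-11,-9) top-left  bias=+0
  edge (5, 1)→(16, 5): d=(11,4) right/bottom  bias=-1
  edge (16, 5)→(16, 10): d=(0,5) right/bottom  bias=-1
    (2,0)@(5, 1): e=[0,0,55] → ·  [on edge]
    (4,1)@(9, 3): e=[14,6,35] → █
    (5,1)@(11, 3): e=[32,-2,25] → ·
    (4,2)@(9, 5): e=[-8,28,35] → ·
    (5,2)@(11, 5): e=[10,20,25] → █
    (6,2)@(13, 5): e=[28,12,15] → █
    (7,2)@(15, 5): e=[46,4,5] → █
    (8,2)@(17, 5): e=[64,-4,-5] → ·
    (5,3)@(11, 7): e=[-12,42,25] → ·
    (6,3)@(13, 7): e=[6,34,15] → █
    (8,3)@(17, 7): e=[42,18,-5] → ·
    (6,4)@(13, 9): e=[-16,56,15] → ·
  covered (7 px):
    · · · · · · · · · · ·
    · · · · █ · · · · · ·
    · · · · · █ █ █ · · ·
    · · · · · · █ █ · · ·
    · · · · · · · █ · · ·
    · · · · · · · · · · ·
T1:
  2·area = 12
  edge (8, 0)→(8, 12): d=(0,12) right/bottom  bias=-1
  edge (8, 12)→(7, 3): d=(-1,-9) top-left  bias=+0
  edge (7, 3)→(8, 0): d=(1,-3) top-left  bias=+0
    (3,1)@(7, 3): e=[12,0,0] → █  [on edge]
    (4,1)@(9, 3): e=[-12,18,6] → ·
    (3,2)@(7, 5): e=[12,-2,2] → ·
    (2,4)@(5, 9): e=[36,-24,0] → ·  [on edge]
  covered (1 px):
    · · · · · · · · · · ·
    · · · █ · · · · · · ·
    · · · · · · · · · · ·
    · · · · · · · · · · ·
    · · · · · · · · · · ·
    · · · · · · · · · · ·
T2:
  2·area = 10  (B↔C swapped to make it positive)
  edge (10, 6)→(22, 5): d=(12,-1) top-left  bias=+0
  edge (22, 5)→(20, 6): d=(-2,1) right/bottom  bias=-1
  edge (20, 6)→(10, 6): d=(-10,0) right/bottom  bias=-1
  covered (0 px):
    · · · · · · · · · · ·
    · · · · · · · · · · ·
    · · · · · · · · · · ·
    · · · · · · · · · · ·
    · · · · · · · · · · ·
    · · · · · · · · · · ·

Result: [20,25,10]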